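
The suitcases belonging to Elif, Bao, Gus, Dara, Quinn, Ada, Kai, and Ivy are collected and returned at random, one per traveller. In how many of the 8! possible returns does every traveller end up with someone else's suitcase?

This is the derangement count D_8: permutations of 8 items with no fixed point.
By inclusion–exclusion this is Σ_{j=0}^{8} (−1)^j C(8,j)·(8−j)!.
Computing: 40320 − 40320 + 20160 − 6720 + 1680 − 336 + 56 − 8 + 1 = 14833.

14833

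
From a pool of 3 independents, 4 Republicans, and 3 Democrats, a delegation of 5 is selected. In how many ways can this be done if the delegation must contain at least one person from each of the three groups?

Unrestricted: C(10,5) = 252 ways to pick any 5 of the 10.
Subtract selections that omit an entire group: no independents → C(7,5) = 21; no Republicans → C(6,5) = 6; no Democrats → C(7,5) = 21.
Add back selections omitting two groups (i.e. drawn from a single group): C(3,5) + C(4,5) + C(3,5) = 0.
By inclusion–exclusion: 252 − 48 + 0 = 204.

204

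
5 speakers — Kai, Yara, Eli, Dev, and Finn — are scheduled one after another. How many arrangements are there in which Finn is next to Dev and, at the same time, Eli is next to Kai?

24

Treat {Finn,Dev} as one block (2 orders) and {Eli,Kai} as another (2 orders).
That leaves 3 units to arrange: 2 × 2 × 3! = 4 × 6 = 24.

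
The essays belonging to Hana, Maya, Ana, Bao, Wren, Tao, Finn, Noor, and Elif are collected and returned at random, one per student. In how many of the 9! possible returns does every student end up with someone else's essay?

133496

Count assignments avoiding every fixed point. For any j of the 9 students fixed to their own essay, the other 9−j can be arranged in (9−j)! ways.
By inclusion–exclusion this is Σ_{j=0}^{9} (−1)^j C(9,j)·(9−j)!.
Computing: 362880 − 362880 + 181440 − 60480 + 15120 − 3024 + 504 − 72 + 9 − 1 = 133496.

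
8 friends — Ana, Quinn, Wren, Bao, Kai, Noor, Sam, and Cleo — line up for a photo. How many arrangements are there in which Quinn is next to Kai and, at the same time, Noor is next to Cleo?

2880

Treat {Quinn,Kai} as one block (2 orders) and {Noor,Cleo} as another (2 orders).
That leaves 6 units to arrange: 2 × 2 × 6! = 4 × 720 = 2880.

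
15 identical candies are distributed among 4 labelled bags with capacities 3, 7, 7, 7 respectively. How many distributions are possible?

Ignoring the caps, the number of non-negative solutions to x_1+…+x_4 = 15 is C(18,3) = 816.
Subtract solutions that violate a single cap (substitute x_i' = x_i − (cap_i+1)): x_1 ≥ 4 gives C(14,3) = 364; x_2 ≥ 8 gives C(10,3) = 120; x_3 ≥ 8 gives C(10,3) = 120; x_4 ≥ 8 gives C(10,3) = 120. Together 724.
Add back pairs where two caps are both exceeded: 20 + 20 + 20 + 0 + 0 + 0 = 60.
By inclusion–exclusion the count is 816 − 724 + 60 = 152.

152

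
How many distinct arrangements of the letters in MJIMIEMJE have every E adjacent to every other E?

1680

Treat the 2 copies of E as a single block. The multiset to arrange is then {EE, I, I, J, J, M, M, M}, 8 items in all.
That gives (8)!/(3!·2!·2!) = 1680 arrangements.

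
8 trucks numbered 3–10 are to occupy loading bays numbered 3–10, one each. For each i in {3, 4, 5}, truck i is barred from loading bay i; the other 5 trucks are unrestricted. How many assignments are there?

Let Aᵢ (for i ∈ {3, 4, 5}) be the placements that put truck i in its forbidden loading bay. Any j of these fix j positions, leaving (8−j)! ways to fill the rest, and there are C(3,j) ways to pick which j.
By inclusion–exclusion, the number of valid placements is Σ_{j=0}^{3} (−1)^j C(3,j)·(8−j)!.
Computing: 40320 − 15120 + 2160 − 120 = 27240.

27240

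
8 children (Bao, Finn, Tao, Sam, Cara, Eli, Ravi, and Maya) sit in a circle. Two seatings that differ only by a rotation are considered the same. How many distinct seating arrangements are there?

Around a circle, 8 distinct people have 8!/8 = (7)! = 5040 rotationally distinct seatings.

5040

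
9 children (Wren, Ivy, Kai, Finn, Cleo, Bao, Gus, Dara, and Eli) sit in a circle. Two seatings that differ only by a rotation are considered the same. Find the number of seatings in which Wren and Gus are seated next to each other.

10080

Treat {Wren, Gus} as one unit (2 internal orders) and seat the resulting 8 units around the table: (7)! circular arrangements.
So 2 × (7)! = 2 × 5040 = 10080.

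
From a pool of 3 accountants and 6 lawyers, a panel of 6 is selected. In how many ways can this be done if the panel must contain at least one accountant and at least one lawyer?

83

Total 6-person selections from all 9: C(9,6) = 84.
Selections missing a whole group: no accountants → C(6,6) = 1; no lawyers → C(3,6) = 0.
Both groups omitted at once is impossible, so 84 − 1 = 83.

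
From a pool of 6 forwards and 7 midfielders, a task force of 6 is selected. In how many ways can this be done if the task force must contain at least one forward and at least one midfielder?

1708

With no constraint there are C(13,6) = 1716 possible selections.
Selections missing a whole group: no forwards → C(7,6) = 7; no midfielders → C(6,6) = 1.
Both groups omitted at once is impossible, so 1716 − 8 = 1708.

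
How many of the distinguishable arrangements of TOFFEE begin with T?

30

With the first slot taken by T, it remains to arrange the other 5 letters (OFFEE).
Those 5 letters have E appearing twice and F appearing twice, giving (5)!/(2!·2!) = 30.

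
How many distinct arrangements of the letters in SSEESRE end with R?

20

Fix R in the last position and arrange the remaining 6 letters.
Those 6 letters have E appearing 3 times and S appearing 3 times, giving (6)!/(3!·3!) = 20.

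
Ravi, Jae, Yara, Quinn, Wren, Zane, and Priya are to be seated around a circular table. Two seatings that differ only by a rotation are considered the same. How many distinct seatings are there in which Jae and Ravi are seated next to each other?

240

Glue Jae and Ravi into a block (2 internal orders). Seating 6 units around a circle gives (5)! arrangements.
So 2 × (5)! = 2 × 120 = 240.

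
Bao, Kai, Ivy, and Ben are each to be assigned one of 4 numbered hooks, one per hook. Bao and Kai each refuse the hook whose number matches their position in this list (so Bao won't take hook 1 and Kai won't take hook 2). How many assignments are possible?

14

Let Aᵢ (for i ∈ {1, 2}) be the placements that put person i in their forbidden hook. Any j of these fix j positions, leaving (4−j)! ways to fill the rest, and there are C(2,j) ways to pick which j.
By inclusion–exclusion, the number of valid placements is Σ_{j=0}^{2} (−1)^j C(2,j)·(4−j)!.
Computing: 24 − 12 + 2 = 14.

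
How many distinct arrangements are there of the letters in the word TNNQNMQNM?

TNNQNMQNM has 9 letters with M appearing twice, N appearing 4 times, and Q appearing twice.
The number of distinct arrangements is 9!/(4!·2!·2!) = 362880/96 = 3780.

3780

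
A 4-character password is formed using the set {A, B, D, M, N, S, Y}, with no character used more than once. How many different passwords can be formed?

840

This is a permutation of 4 out of 7: P(7,4) = 7!/3!.
That product is 7 × 6 × 5 × 4 = 840.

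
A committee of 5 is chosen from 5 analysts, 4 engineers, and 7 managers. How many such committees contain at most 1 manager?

1008

Split by how many managers are chosen (0 through 1).
Sum: C(7,0)·C(9,5) + C(7,1)·C(9,4) = 126 + 882 = 1008.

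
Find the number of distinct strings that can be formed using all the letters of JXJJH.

JXJJH has 5 letters with J appearing 3 times.
The number of distinct arrangements is 5!/(3!) = 120/6 = 20.

20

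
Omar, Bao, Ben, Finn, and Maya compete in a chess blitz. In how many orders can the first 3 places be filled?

This is an ordered selection of 3 from 5: P(5,3).
That gives 5 × 4 × 3 = 60.

60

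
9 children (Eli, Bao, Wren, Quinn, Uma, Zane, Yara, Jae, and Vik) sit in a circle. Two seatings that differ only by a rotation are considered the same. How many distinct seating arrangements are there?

40320

Around a circle, 9 distinct people have 9!/9 = (8)! = 40320 rotationally distinct seatings.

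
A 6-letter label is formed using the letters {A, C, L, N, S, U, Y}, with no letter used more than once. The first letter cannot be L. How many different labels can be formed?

The first letter has 7−1 = 6 choices (anything except L).
The remaining 5 letters are filled from the other 6 symbols without repetition: 6 × 5 × 4 × 3 × 2 = 720.
Total: 6 × 720 = 4320.

4320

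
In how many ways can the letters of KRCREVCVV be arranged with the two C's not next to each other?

Total arrangements of KRCREVCVV: 9!/(3!·2!·2!) = 15120.
If the two C's are adjacent, glue them into one block, leaving 8 items to arrange: (8)!/(3!·2!) = 3360 ways.
Subtracting, 15120 − 3360 = 11760 arrangements keep the C's apart.

11760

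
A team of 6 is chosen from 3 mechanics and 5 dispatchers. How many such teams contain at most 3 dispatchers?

10

Split by how many dispatchers are chosen (0 through 3).
Sum: C(5,0)·C(3,6) + C(5,1)·C(3,5) + C(5,2)·C(3,4) + C(5,3)·C(3,3) = 0 + 0 + 0 + 10 = 10.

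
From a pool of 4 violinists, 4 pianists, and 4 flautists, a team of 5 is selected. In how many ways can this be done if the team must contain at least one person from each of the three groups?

624

Total 5-person selections from all 12: C(12,5) = 792.
Selections missing a whole group: no violinists → C(8,5) = 56; no pianists → C(8,5) = 56; no flautists → C(8,5) = 56.
Add back selections omitting two groups (i.e. drawn from a single group): C(4,5) + C(4,5) + C(4,5) = 0.
By inclusion–exclusion: 792 − 168 + 0 = 624.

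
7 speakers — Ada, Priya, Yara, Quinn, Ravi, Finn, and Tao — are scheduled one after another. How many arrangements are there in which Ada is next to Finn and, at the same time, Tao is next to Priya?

Treat {Ada,Finn} as one block (2 orders) and {Tao,Priya} as another (2 orders).
That leaves 5 units to arrange: 2 × 2 × 5! = 4 × 120 = 480.

480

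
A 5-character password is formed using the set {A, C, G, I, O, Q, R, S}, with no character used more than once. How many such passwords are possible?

With no repetition, fill the 5 characters in order: 8 choices, then 7, down to 4.
That product is 8 × 7 × 6 × 5 × 4 = 6720.

6720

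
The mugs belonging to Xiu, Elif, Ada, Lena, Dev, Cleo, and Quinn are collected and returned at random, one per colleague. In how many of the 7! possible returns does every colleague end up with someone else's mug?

Let Aᵢ be the assignments in which colleague i gets their own mug. We want the size of the complement of A₁∪…∪A_7.
By inclusion–exclusion this is Σ_{j=0}^{7} (−1)^j C(7,j)·(7−j)!.
Computing: 5040 − 5040 + 2520 − 840 + 210 − 42 + 7 − 1 = 1854.

1854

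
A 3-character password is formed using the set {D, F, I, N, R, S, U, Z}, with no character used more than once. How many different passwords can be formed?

336

With no repetition, fill the 3 characters in order: 8 choices, then 7, down to 6.
8 × 7 × 6 = 336.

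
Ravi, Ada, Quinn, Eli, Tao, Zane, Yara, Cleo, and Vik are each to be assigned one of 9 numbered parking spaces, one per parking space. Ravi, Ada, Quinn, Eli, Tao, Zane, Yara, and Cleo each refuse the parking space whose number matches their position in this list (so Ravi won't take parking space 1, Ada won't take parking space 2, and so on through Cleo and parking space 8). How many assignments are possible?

Let Aᵢ (for 1 ≤ i ≤ 8) be the placements that put person i in their forbidden parking space. Any j of these fix j positions, leaving (9−j)! ways to fill the rest, and there are C(8,j) ways to pick which j.
By inclusion–exclusion, the number of valid placements is Σ_{j=0}^{8} (−1)^j C(8,j)·(9−j)!.
Computing: 362880 − 322560 + 141120 − 40320 + 8400 − 1344 + 168 − 16 + 1 = 148329.

148329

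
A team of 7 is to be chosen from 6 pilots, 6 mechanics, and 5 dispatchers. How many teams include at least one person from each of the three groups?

Unrestricted: C(17,7) = 19448 ways to pick any 7 of the 17.
Selections missing a whole group: no pilots → C(11,7) = 330; no mechanics → C(11,7) = 330; no dispatchers → C(12,7) = 792.
Add back selections omitting two groups (i.e. drawn from a single group): C(6,7) + C(6,7) + C(5,7) = 0.
By inclusion–exclusion: 19448 − 1452 + 0 = 17996.

17996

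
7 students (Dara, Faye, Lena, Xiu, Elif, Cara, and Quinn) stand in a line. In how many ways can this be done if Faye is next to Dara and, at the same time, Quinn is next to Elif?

Treat {Faye,Dara} as one block (2 orders) and {Quinn,Elif} as another (2 orders).
That leaves 5 units to arrange: 2 × 2 × 5! = 4 × 120 = 480.

480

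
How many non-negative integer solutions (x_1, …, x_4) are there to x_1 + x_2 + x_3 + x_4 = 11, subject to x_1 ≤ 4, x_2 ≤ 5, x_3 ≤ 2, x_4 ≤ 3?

Ignoring the caps, the number of non-negative solutions to x_1+…+x_4 = 11 is C(14,3) = 364.
Subtract solutions that violate a single cap (substitute x_i' = x_i − (cap_i+1)): x_1 ≥ 5 gives C(9,3) = 84; x_2 ≥ 6 gives C(8,3) = 56; x_3 ≥ 3 gives C(11,3) = 165; x_4 ≥ 4 gives C(10,3) = 120. Together 425.
Add back pairs where two caps are both exceeded: 1 + 20 + 10 + 10 + 4 + 35 = 80.
By inclusion–exclusion the count is 364 − 425 + 80 = 19.

19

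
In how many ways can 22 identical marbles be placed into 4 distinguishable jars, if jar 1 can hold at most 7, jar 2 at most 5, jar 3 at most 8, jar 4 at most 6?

35

Without the upper bounds there are C(25,3) = 2300 ways to split 22 among 4 jars.
Subtract solutions that violate a single cap (substitute x_i' = x_i − (cap_i+1)): x_1 ≥ 8 gives C(17,3) = 680; x_2 ≥ 6 gives C(19,3) = 969; x_3 ≥ 9 gives C(16,3) = 560; x_4 ≥ 7 gives C(18,3) = 816. Together 3025.
Add back pairs where two caps are both exceeded: 165 + 56 + 120 + 120 + 220 + 84 = 765.
Subtract triples: 0 + 4 + 0 + 1 = 5.
By inclusion–exclusion the count is 2300 − 3025 + 765 − 5 = 35.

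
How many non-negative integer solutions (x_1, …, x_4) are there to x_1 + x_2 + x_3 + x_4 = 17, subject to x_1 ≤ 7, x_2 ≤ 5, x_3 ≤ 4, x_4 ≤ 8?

106

Ignoring the caps, the number of non-negative solutions to x_1+…+x_4 = 17 is C(20,3) = 1140.
Subtract solutions that violate a single cap (substitute x_i' = x_i − (cap_i+1)): x_1 ≥ 8 gives C(12,3) = 220; x_2 ≥ 6 gives C(14,3) = 364; x_3 ≥ 5 gives C(15,3) = 455; x_4 ≥ 9 gives C(11,3) = 165. Together 1204.
Add back pairs where two caps are both exceeded: 20 + 35 + 1 + 84 + 10 + 20 = 170.
By inclusion–exclusion the count is 1140 − 1204 + 170 = 106.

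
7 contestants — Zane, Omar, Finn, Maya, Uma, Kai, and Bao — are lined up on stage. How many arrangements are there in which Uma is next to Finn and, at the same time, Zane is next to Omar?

Treat {Uma,Finn} as one block (2 orders) and {Zane,Omar} as another (2 orders).
That leaves 5 units to arrange: 2 × 2 × 5! = 4 × 120 = 480.

480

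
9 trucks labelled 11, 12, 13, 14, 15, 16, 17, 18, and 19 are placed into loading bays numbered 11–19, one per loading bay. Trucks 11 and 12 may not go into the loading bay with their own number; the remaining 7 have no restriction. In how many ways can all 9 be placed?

Let Aᵢ (for i ∈ {11, 12}) be the placements that put truck i in its forbidden loading bay. Any j of these fix j positions, leaving (9−j)! ways to fill the rest, and there are C(2,j) ways to pick which j.
By inclusion–exclusion, the number of valid placements is Σ_{j=0}^{2} (−1)^j C(2,j)·(9−j)!.
Computing: 362880 − 80640 + 5040 = 287280.

287280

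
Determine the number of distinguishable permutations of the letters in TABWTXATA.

10080

Letter multiplicities in TABWTXATA: A×3, B×1, T×3, W×1, X×1.
So there are 9! / (3!·3!) = 10080 distinguishable arrangements.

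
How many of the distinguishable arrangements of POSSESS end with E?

30

Fix E in the last position and arrange the remaining 6 letters.
Those 6 letters have S appearing 4 times, giving (6)!/(4!) = 30.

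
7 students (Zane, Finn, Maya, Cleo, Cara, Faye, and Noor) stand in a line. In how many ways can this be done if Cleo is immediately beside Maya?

1440

Glue Cleo and Maya into one block (2 internal orders), leaving 6 units to arrange in a row.
That gives 2 × 6! = 2 × 720 = 1440.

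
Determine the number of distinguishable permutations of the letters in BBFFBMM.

BBFFBMM has 7 letters with B appearing 3 times, F appearing twice, and M appearing twice.
The number of distinct arrangements is 7!/(3!·2!·2!) = 5040/24 = 210.

210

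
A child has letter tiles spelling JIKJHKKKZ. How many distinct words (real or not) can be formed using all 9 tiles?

Letter multiplicities in JIKJHKKKZ: H×1, I×1, J×2, K×4, Z×1.
Dividing 9! = 362880 by 4!·2! = 48 for the repeated letters gives 7560.

7560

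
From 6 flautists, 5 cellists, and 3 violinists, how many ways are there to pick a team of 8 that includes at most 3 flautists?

Split by how many flautists are chosen (0 through 3).
Sum: C(6,0)·C(8,8) + C(6,1)·C(8,7) + C(6,2)·C(8,6) + C(6,3)·C(8,5) = 1 + 48 + 420 + 1120 = 1589.

1589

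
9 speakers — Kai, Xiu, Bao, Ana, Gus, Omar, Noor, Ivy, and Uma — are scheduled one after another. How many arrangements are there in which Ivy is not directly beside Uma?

Of the 9! = 362880 arrangements, those with Ivy and Uma adjacent number 2 × 8! = 80640 (treat the pair as a block with 2 internal orders).
Complementary counting: 362880 − 80640 = 282240.

282240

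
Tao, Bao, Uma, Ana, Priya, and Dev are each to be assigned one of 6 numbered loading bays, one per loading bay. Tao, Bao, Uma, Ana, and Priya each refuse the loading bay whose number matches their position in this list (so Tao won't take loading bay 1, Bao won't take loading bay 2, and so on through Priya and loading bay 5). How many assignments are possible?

309

Let Aᵢ (for 1 ≤ i ≤ 5) be the placements that put person i in their forbidden loading bay. Any j of these fix j positions, leaving (6−j)! ways to fill the rest, and there are C(5,j) ways to pick which j.
By inclusion–exclusion, the number of valid placements is Σ_{j=0}^{5} (−1)^j C(5,j)·(6−j)!.
Computing: 720 − 600 + 240 − 60 + 10 − 1 = 309.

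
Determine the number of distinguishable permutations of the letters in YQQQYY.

20

The 6 letters of YQQQYY have repeats: Q appearing 3 times and Y appearing 3 times.
Dividing 6! = 720 by 3!·3! = 36 for the repeated letters gives 20.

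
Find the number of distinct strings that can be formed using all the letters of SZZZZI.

30

SZZZZI has 6 letters with Z appearing 4 times.
The number of distinct arrangements is 6!/(4!) = 720/24 = 30.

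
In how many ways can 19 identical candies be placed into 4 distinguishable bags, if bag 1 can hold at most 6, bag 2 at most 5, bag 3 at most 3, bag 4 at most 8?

Without the upper bounds there are C(22,3) = 1540 ways to split 19 among 4 bags.
Subtract solutions that violate a single cap (substitute x_i' = x_i − (cap_i+1)): x_1 ≥ 7 gives C(15,3) = 455; x_2 ≥ 6 gives C(16,3) = 560; x_3 ≥ 4 gives C(18,3) = 816; x_4 ≥ 9 gives C(13,3) = 286. Together 2117.
Add back pairs where two caps are both exceeded: 84 + 165 + 20 + 220 + 35 + 84 = 608.
Subtract triples: 10 + 0 + 0 + 1 = 11.
By inclusion–exclusion the count is 1540 − 2117 + 608 − 11 = 20.

20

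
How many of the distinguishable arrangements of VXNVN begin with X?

Fix X in the first position and arrange the remaining 4 letters.
Those 4 letters have N appearing twice and V appearing twice, giving (4)!/(2!·2!) = 6.

6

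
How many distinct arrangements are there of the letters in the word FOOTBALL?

10080

The 8 letters of FOOTBALL have repeats: L appearing twice and O appearing twice.
The number of distinct arrangements is 8!/(2!·2!) = 40320/4 = 10080.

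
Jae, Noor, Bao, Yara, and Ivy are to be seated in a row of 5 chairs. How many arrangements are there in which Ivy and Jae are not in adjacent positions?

72

There are 5! = 120 arrangements in all. If Ivy and Jae are adjacent, merging them into one block gives 2·(4)! = 48 arrangements.
So 120 − 48 = 72 arrangements keep them apart.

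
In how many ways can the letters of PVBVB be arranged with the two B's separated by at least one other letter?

There are 5!/(2!·2!) = 30 arrangements of PVBVB in total.
If the two B's are adjacent, glue them into one block, leaving 4 items to arrange: (4)!/(2!) = 12 ways.
Hence 30 − 12 = 18.

18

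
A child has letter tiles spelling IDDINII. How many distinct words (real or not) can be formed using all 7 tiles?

105

Letter multiplicities in IDDINII: D×2, I×4, N×1.
The number of distinct arrangements is 7!/(4!·2!) = 5040/48 = 105.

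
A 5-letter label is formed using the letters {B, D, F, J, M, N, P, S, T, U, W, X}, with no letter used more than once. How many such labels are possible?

This is a permutation of 5 out of 12: P(12,5) = 12!/7!.
12 × 11 × 10 × 9 × 8 = 95040.

95040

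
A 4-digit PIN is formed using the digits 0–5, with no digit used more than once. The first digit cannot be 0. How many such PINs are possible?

The first digit has 6−1 = 5 choices (anything except 0).
The remaining 3 digits are filled from the other 5 symbols without repetition: 5 × 4 × 3 = 60.
Total: 5 × 60 = 300.

300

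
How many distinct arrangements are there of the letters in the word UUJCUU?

Letter multiplicities in UUJCUU: C×1, J×1, U×4.
The number of distinct arrangements is 6!/(4!) = 720/24 = 30.

30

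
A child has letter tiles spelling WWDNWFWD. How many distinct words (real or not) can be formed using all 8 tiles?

840

Letter multiplicities in WWDNWFWD: D×2, F×1, N×1, W×4.
So there are 8! / (4!·2!) = 840 distinguishable arrangements.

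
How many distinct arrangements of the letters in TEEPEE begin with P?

5

With the first slot taken by P, it remains to arrange the other 5 letters (TEEEE).
Those 5 letters have E appearing 4 times, giving (5)!/(4!) = 5.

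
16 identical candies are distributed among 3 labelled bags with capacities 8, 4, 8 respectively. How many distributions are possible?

15

Ignoring the caps, the number of non-negative solutions to x_1+…+x_3 = 16 is C(18,2) = 153.
Subtract solutions that violate a single cap (substitute x_i' = x_i − (cap_i+1)): x_1 ≥ 9 gives C(9,2) = 36; x_2 ≥ 5 gives C(13,2) = 78; x_3 ≥ 9 gives C(9,2) = 36. Together 150.
Add back pairs where two caps are both exceeded: 6 + 0 + 6 = 12.
By inclusion–exclusion the count is 153 − 150 + 12 = 15.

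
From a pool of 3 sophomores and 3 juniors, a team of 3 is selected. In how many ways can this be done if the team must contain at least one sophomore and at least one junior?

With no constraint there are C(6,3) = 20 possible selections.
Selections missing a whole group: no sophomores → C(3,3) = 1; no juniors → C(3,3) = 1.
Both groups omitted at once is impossible, so 20 − 2 = 18.

18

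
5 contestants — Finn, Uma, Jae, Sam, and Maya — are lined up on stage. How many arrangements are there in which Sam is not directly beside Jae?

There are 5! = 120 arrangements in all. If Sam and Jae are adjacent, merging them into one block gives 2·(4)! = 48 arrangements.
Complementary counting: 120 − 48 = 72.

72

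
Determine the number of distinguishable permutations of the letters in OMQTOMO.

420

OMQTOMO has 7 letters with M appearing twice and O appearing 3 times.
So there are 7! / (3!·2!) = 420 distinguishable arrangements.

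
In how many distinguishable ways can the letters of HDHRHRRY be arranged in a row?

The 8 letters of HDHRHRRY have repeats: H appearing 3 times and R appearing 3 times.
The number of distinct arrangements is 8!/(3!·3!) = 40320/36 = 1120.

1120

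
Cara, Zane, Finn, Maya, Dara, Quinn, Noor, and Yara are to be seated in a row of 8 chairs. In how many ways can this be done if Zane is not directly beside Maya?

30240

Of the 8! = 40320 arrangements, those with Zane and Maya adjacent number 2 × 7! = 10080 (treat the pair as a block with 2 internal orders).
Complementary counting: 40320 − 10080 = 30240.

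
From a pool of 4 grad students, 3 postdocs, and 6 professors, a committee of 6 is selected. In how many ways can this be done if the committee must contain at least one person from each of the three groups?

Unrestricted: C(13,6) = 1716 ways to pick any 6 of the 13.
Subtract selections that omit an entire group: no grad students → C(9,6) = 84; no postdocs → C(10,6) = 210; no professors → C(7,6) = 7.
Add back selections omitting two groups (i.e. drawn from a single group): C(4,6) + C(3,6) + C(6,6) = 1.
By inclusion–exclusion: 1716 − 301 + 1 = 1416.

1416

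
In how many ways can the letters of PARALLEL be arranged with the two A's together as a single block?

Treat the 2 copies of A as a single block. The multiset to arrange is then {AA, E, L, L, L, P, R}, 7 items in all.
That gives (7)!/(3!) = 840 arrangements.

840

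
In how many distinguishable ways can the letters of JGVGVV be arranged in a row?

60

The 6 letters of JGVGVV have repeats: G appearing twice and V appearing 3 times.
So there are 6! / (3!·2!) = 60 distinguishable arrangements.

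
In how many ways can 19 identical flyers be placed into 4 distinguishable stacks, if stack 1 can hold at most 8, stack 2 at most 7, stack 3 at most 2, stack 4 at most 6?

31

By stars and bars, unrestricted non-negative solutions to x_1+…+x_4 = 19 number C(19+3,3) = 1540.
Subtract solutions that violate a single cap (substitute x_i' = x_i − (cap_i+1)): x_1 ≥ 9 gives C(13,3) = 286; x_2 ≥ 8 gives C(14,3) = 364; x_3 ≥ 3 gives C(19,3) = 969; x_4 ≥ 7 gives C(15,3) = 455. Together 2074.
Add back pairs where two caps are both exceeded: 10 + 120 + 20 + 165 + 35 + 220 = 570.
Subtract triples: 0 + 0 + 1 + 4 = 5.
By inclusion–exclusion the count is 1540 − 2074 + 570 − 5 = 31.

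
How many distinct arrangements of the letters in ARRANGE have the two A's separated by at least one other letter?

900

There are 7!/(2!·2!) = 1260 arrangements of ARRANGE in total.
Arrangements with the A's together: treat AA as one letter, giving (6)!/(2!) = 360.
Subtracting, 1260 − 360 = 900 arrangements keep the A's apart.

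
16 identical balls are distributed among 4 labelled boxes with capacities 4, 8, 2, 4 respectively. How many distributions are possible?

10

Ignoring the caps, the number of non-negative solutions to x_1+…+x_4 = 16 is C(19,3) = 969.
Subtract solutions that violate a single cap (substitute x_i' = x_i − (cap_i+1)): x_1 ≥ 5 gives C(14,3) = 364; x_2 ≥ 9 gives C(10,3) = 120; x_3 ≥ 3 gives C(16,3) = 560; x_4 ≥ 5 gives C(14,3) = 364. Together 1408.
Add back pairs where two caps are both exceeded: 10 + 165 + 84 + 35 + 10 + 165 = 469.
Subtract triples: 0 + 0 + 20 + 0 = 20.
By inclusion–exclusion the count is 969 − 1408 + 469 − 20 = 10.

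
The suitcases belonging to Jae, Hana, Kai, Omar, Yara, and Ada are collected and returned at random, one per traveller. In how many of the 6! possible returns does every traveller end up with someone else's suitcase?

This is the derangement count D_6: permutations of 6 items with no fixed point.
By inclusion–exclusion this is Σ_{j=0}^{6} (−1)^j C(6,j)·(6−j)!.
Computing: 720 − 720 + 360 − 120 + 30 − 6 + 1 = 265.

265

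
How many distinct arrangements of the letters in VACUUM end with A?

Fix A in the last position and arrange the remaining 5 letters.
Those 5 letters have U appearing twice, giving (5)!/(2!) = 60.

60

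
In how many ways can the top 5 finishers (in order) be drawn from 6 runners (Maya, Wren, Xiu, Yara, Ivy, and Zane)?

720

This is an ordered selection of 5 from 6: P(6,5).
That gives 6 × 5 × 4 × 3 × 2 = 720.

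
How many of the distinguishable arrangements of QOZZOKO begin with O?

180

Fix O in the first position and arrange the remaining 6 letters.
Those 6 letters have O appearing twice and Z appearing twice, giving (6)!/(2!·2!) = 180.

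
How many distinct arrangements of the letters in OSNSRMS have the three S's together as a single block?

120

Treat the 3 copies of S as a single block. The multiset to arrange is then {SSS, M, N, O, R}, 5 items in all.
All 5 items are distinct, so there are (5)! = 120 arrangements.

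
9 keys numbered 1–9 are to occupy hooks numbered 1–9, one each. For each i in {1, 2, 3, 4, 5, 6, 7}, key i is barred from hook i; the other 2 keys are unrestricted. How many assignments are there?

165016

Let Aᵢ (for 1 ≤ i ≤ 7) be the placements that put key i in its forbidden hook. Any j of these fix j positions, leaving (9−j)! ways to fill the rest, and there are C(7,j) ways to pick which j.
By inclusion–exclusion, the number of valid placements is Σ_{j=0}^{7} (−1)^j C(7,j)·(9−j)!.
Computing: 362880 − 282240 + 105840 − 25200 + 4200 − 504 + 42 − 2 = 165016.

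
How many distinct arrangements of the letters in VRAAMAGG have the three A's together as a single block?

360

Treat the 3 copies of A as a single block. The multiset to arrange is then {AAA, G, G, M, R, V}, 6 items in all.
That gives (6)!/(2!) = 360 arrangements.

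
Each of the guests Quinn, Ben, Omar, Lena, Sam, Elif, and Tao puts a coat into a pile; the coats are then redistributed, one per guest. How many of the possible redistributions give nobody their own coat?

1854

Count assignments avoiding every fixed point. For any j of the 7 guests fixed to their own coat, the other 7−j can be arranged in (7−j)! ways.
By inclusion–exclusion this is Σ_{j=0}^{7} (−1)^j C(7,j)·(7−j)!.
Computing: 5040 − 5040 + 2520 − 840 + 210 − 42 + 7 − 1 = 1854.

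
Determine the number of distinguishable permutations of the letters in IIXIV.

20

IIXIV has 5 letters with I appearing 3 times.
Dividing 5! = 120 by 3! = 6 for the repeated letters gives 20.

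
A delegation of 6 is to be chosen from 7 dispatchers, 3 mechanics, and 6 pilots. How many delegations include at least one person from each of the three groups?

6006

With no constraint there are C(16,6) = 8008 possible selections.
Subtract selections that omit an entire group: no dispatchers → C(9,6) = 84; no mechanics → C(13,6) = 1716; no pilots → C(10,6) = 210.
Add back selections omitting two groups (i.e. drawn from a single group): C(7,6) + C(3,6) + C(6,6) = 8.
By inclusion–exclusion: 8008 − 2010 + 8 = 6006.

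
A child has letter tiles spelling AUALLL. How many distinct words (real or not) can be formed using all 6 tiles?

60

AUALLL has 6 letters with A appearing twice and L appearing 3 times.
So there are 6! / (3!·2!) = 60 distinguishable arrangements.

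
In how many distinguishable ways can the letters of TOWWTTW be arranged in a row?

140

Letter multiplicities in TOWWTTW: O×1, T×3, W×3.
Dividing 7! = 5040 by 3!·3! = 36 for the repeated letters gives 140.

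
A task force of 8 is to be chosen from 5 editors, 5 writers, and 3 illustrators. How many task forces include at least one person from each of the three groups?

1240

Total 8-person selections from all 13: C(13,8) = 1287.
Selections missing a whole group: no editors → C(8,8) = 1; no writers → C(8,8) = 1; no illustrators → C(10,8) = 45.
Add back selections omitting two groups (i.e. drawn from a single group): C(5,8) + C(5,8) + C(3,8) = 0.
By inclusion–exclusion: 1287 − 47 + 0 = 1240.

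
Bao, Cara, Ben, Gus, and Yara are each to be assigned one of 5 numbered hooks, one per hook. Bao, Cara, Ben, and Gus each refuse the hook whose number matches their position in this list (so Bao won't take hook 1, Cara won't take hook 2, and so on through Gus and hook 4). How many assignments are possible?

Let Aᵢ (for 1 ≤ i ≤ 4) be the placements that put person i in their forbidden hook. Any j of these fix j positions, leaving (5−j)! ways to fill the rest, and there are C(4,j) ways to pick which j.
By inclusion–exclusion, the number of valid placements is Σ_{j=0}^{4} (−1)^j C(4,j)·(5−j)!.
Computing: 120 − 96 + 36 − 8 + 1 = 53.

53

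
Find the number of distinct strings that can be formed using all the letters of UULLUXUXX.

Letter multiplicities in UULLUXUXX: L×2, U×4, X×3.
Dividing 9! = 362880 by 4!·3!·2! = 288 for the repeated letters gives 1260.

1260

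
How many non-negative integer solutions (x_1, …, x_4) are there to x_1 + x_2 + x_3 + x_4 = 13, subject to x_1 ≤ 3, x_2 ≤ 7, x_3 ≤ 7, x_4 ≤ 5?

By stars and bars, unrestricted non-negative solutions to x_1+…+x_4 = 13 number C(13+3,3) = 560.
Subtract solutions that violate a single cap (substitute x_i' = x_i − (cap_i+1)): x_1 ≥ 4 gives C(12,3) = 220; x_2 ≥ 8 gives C(8,3) = 56; x_3 ≥ 8 gives C(8,3) = 56; x_4 ≥ 6 gives C(10,3) = 120. Together 452.
Add back pairs where two caps are both exceeded: 4 + 4 + 20 + 0 + 0 + 0 = 28.
By inclusion–exclusion the count is 560 − 452 + 28 = 136.

136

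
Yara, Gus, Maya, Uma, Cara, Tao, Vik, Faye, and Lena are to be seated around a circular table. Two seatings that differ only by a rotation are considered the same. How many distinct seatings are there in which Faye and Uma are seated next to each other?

Treat {Faye, Uma} as one unit (2 internal orders) and seat the resulting 8 units around the table: (7)! circular arrangements.
So 2 × (7)! = 2 × 5040 = 10080.

10080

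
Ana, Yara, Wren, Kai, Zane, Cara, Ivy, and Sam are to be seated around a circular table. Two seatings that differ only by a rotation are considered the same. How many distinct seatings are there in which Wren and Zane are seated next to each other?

1440

Treat {Wren, Zane} as one unit (2 internal orders) and seat the resulting 7 units around the table: (6)! circular arrangements.
So 2 × (6)! = 2 × 720 = 1440.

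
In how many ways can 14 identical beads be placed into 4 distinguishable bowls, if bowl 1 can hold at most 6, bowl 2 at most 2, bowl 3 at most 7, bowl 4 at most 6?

By stars and bars, unrestricted non-negative solutions to x_1+…+x_4 = 14 number C(14+3,3) = 680.
Subtract solutions that violate a single cap (substitute x_i' = x_i − (cap_i+1)): x_1 ≥ 7 gives C(10,3) = 120; x_2 ≥ 3 gives C(14,3) = 364; x_3 ≥ 8 gives C(9,3) = 84; x_4 ≥ 7 gives C(10,3) = 120. Together 688.
Add back pairs where two caps are both exceeded: 35 + 0 + 1 + 20 + 35 + 0 = 91.
By inclusion–exclusion the count is 680 − 688 + 91 = 83.

83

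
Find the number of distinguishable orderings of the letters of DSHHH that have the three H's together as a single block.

Treat the 3 copies of H as a single block. The multiset to arrange is then {HHH, D, S}, 3 items in all.
All 3 items are distinct, so there are (3)! = 6 arrangements.

6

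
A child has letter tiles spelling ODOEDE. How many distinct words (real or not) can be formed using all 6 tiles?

90

ODOEDE has 6 letters with D appearing twice, E appearing twice, and O appearing twice.
The number of distinct arrangements is 6!/(2!·2!·2!) = 720/8 = 90.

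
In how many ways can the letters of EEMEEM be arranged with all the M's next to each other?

5

Treat the 2 copies of M as a single block. The multiset to arrange is then {MM, E, E, E, E}, 5 items in all.
That gives (5)!/(4!) = 5 arrangements.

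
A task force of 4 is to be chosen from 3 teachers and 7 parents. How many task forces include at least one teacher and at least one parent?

175

With no constraint there are C(10,4) = 210 possible selections.
Subtract selections that omit an entire group: no teachers → C(7,4) = 35; no parents → C(3,4) = 0.
Both groups omitted at once is impossible, so 210 − 35 = 175.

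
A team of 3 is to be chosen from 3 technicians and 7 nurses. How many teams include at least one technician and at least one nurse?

84

With no constraint there are C(10,3) = 120 possible selections.
Selections missing a whole group: no technicians → C(7,3) = 35; no nurses → C(3,3) = 1.
Both groups omitted at once is impossible, so 120 − 36 = 84.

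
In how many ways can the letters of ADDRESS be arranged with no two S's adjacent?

There are 7!/(2!·2!) = 1260 arrangements of ADDRESS in total.
If the two S's are adjacent, glue them into one block, leaving 6 items to arrange: (6)!/(2!) = 360 ways.
Hence 1260 − 360 = 900.

900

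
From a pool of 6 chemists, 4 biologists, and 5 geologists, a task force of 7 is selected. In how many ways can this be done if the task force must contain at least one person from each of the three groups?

5949

Unrestricted: C(15,7) = 6435 ways to pick any 7 of the 15.
Subtract selections that omit an entire group: no chemists → C(9,7) = 36; no biologists → C(11,7) = 330; no geologists → C(10,7) = 120.
Add back selections omitting two groups (i.e. drawn from a single group): C(6,7) + C(4,7) + C(5,7) = 0.
By inclusion–exclusion: 6435 − 486 + 0 = 5949.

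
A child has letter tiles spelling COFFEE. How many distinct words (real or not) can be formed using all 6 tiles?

COFFEE has 6 letters with E appearing twice and F appearing twice.
Dividing 6! = 720 by 2!·2! = 4 for the repeated letters gives 180.

180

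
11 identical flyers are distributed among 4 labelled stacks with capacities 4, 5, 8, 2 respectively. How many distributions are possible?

Without the upper bounds there are C(14,3) = 364 ways to split 11 among 4 stacks.
Subtract solutions that violate a single cap (substitute x_i' = x_i − (cap_i+1)): x_1 ≥ 5 gives C(9,3) = 84; x_2 ≥ 6 gives C(8,3) = 56; x_3 ≥ 9 gives C(5,3) = 10; x_4 ≥ 3 gives C(11,3) = 165. Together 315.
Add back pairs where two caps are both exceeded: 1 + 0 + 20 + 0 + 10 + 0 = 31.
By inclusion–exclusion the count is 364 − 315 + 31 = 80.

80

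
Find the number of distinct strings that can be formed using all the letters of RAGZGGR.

Letter multiplicities in RAGZGGR: A×1, G×3, R×2, Z×1.
The number of distinct arrangements is 7!/(3!·2!) = 5040/12 = 420.

420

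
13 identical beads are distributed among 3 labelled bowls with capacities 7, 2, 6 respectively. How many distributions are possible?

Without the upper bounds there are C(15,2) = 105 ways to split 13 among 3 bowls.
Subtract solutions that violate a single cap (substitute x_i' = x_i − (cap_i+1)): x_1 ≥ 8 gives C(7,2) = 21; x_2 ≥ 3 gives C(12,2) = 66; x_3 ≥ 7 gives C(8,2) = 28. Together 115.
Add back pairs where two caps are both exceeded: 6 + 0 + 10 = 16.
By inclusion–exclusion the count is 105 − 115 + 16 = 6.

6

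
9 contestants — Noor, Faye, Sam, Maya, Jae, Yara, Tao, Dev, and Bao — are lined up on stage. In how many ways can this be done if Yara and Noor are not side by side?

Of the 9! = 362880 arrangements, those with Yara and Noor adjacent number 2 × 8! = 80640 (treat the pair as a block with 2 internal orders).
Complementary counting: 362880 − 80640 = 282240.

282240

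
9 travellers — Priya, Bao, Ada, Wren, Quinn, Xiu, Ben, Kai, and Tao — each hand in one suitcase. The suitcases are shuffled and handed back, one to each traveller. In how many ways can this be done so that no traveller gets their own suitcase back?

133496

This is the derangement count D_9: permutations of 9 items with no fixed point.
By inclusion–exclusion this is Σ_{j=0}^{9} (−1)^j C(9,j)·(9−j)!.
Computing: 362880 − 362880 + 181440 − 60480 + 15120 − 3024 + 504 − 72 + 9 − 1 = 133496.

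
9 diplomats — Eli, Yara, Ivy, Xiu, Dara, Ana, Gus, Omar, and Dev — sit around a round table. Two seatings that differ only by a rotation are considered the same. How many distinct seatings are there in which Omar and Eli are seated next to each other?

10080

Treat {Omar, Eli} as one unit (2 internal orders) and seat the resulting 8 units around the table: (7)! circular arrangements.
So 2 × (7)! = 2 × 5040 = 10080.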